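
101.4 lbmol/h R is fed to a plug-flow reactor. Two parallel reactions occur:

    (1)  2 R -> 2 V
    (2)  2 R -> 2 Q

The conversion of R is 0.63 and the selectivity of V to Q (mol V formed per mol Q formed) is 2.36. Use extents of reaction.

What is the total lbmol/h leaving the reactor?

Conversion of R: R consumed = 0.63 × 101.4 = 63.88 lbmol/h = 2ξ₁ + 2ξ₂.
Selectivity: 2ξ₁ / (2ξ₂) = 2.36 → ξ₁ = 2.36 ξ₂.
Substitute: (2·2.36 + 2) ξ₂ = 63.88 → ξ₂ = 9.506 lbmol/h, ξ₁ = 22.43 lbmol/h.
Outlet amounts (n = n₀ + Σ ν·ξ):
  R: 101.4 − 2(22.43) − 2(9.506) = 37.52
  V: 0 + 2(22.43) = 44.87
  Q: 0 + 2(9.506) = 19.01
Total out = 37.52 + 44.87 + 19.01 = 101.4 lbmol/h.

101 lbmol/h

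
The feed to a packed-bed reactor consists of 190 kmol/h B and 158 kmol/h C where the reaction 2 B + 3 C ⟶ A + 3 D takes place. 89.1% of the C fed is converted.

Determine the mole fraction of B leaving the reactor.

0.319

C reacted = 0.891 × 158 = 140.8 kmol/h; ν_C = −3, so ξ = 140.8/3 = 46.93 kmol/h.
Outlet amounts (n = n₀ + ν ξ):
  B: 190 − 2(46.93) = 96.15
  C: 158 − 3(46.93) = 17.22
  A: 0 + 1(46.93) = 46.93
  D: 0 + 3(46.93) = 140.8
Total out = 301.1 kmol/h; y_B = 96.15 / 301.1 = 0.3194.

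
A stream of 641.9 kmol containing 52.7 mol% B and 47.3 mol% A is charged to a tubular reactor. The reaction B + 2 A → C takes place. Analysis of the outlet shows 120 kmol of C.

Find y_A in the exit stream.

0.158

For C: n = n₀ + 1ξ → 120 = 0 + 1ξ, giving ξ = 120 kmol.
Outlet amounts (n = n₀ + ν ξ):
  B: 338.3 − 1(120) = 218.3
  A: 303.6 − 2(120) = 63.62
  C: 0 + 1(120) = 120
Total out = 401.9 kmol; y_A = 63.62 / 401.9 = 0.1583.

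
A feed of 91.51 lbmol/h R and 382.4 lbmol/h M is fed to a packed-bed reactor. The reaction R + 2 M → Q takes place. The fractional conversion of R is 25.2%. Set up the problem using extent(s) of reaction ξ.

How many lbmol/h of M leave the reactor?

336 lbmol/h

R reacted = 0.252 × 91.51 = 23.06 lbmol/h; ν_R = −1, so ξ = 23.06/1 = 23.06 lbmol/h.
Outlet amounts (n = n₀ + ν ξ):
  R: 91.51 − 1(23.06) = 68.45
  M: 382.4 − 2(23.06) = 336.3
  Q: 0 + 1(23.06) = 23.06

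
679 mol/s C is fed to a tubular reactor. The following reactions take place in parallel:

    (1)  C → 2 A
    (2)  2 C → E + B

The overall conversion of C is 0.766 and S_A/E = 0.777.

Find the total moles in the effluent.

764 mol/s

Conversion of C: C consumed = 0.766 × 679 = 520.1 mol/s = 1ξ₁ + 2ξ₂.
Selectivity: 2ξ₁ / (1ξ₂) = 0.777 → ξ₁ = 0.3885 ξ₂.
Substitute: (1·0.3885 + 2) ξ₂ = 520.1 → ξ₂ = 217.8 mol/s, ξ₁ = 84.6 mol/s.
Outlet amounts (n = n₀ + Σ ν·ξ):
  C: 679 − 1(84.6) − 2(217.8) = 158.9
  A: 0 + 2(84.6) = 169.2
  E: 0 + 1(217.8) = 217.8
  B: 0 + 1(217.8) = 217.8
Total out = 158.9 + 169.2 + 217.8 + 217.8 = 763.6 mol/s.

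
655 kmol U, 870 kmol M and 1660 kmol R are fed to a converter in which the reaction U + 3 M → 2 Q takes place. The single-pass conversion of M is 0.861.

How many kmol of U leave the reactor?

M reacted = 0.861 × 870 = 749.1 kmol; ν_M = −3, so ξ = 749.1/3 = 249.7 kmol.
Outlet amounts (n = n₀ + ν ξ):
  U: 655 − 1(249.7) = 405.3
  M: 870 − 3(249.7) = 120.9
  Q: 0 + 2(249.7) = 499.4
  R: 1660 (inert)

405 kmol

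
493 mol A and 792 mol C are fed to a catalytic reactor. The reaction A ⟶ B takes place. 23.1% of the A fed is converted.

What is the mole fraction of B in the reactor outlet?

A reacted = 0.231 × 493 = 113.9 mol; ν_A = −1, so ξ = 113.9/1 = 113.9 mol.
Outlet amounts (n = n₀ + ν ξ):
  A: 493 − 1(113.9) = 379.1
  B: 0 + 1(113.9) = 113.9
  C: 792 (inert)
Total out = 1285 mol; y_B = 113.9 / 1285 = 0.08862.

0.0886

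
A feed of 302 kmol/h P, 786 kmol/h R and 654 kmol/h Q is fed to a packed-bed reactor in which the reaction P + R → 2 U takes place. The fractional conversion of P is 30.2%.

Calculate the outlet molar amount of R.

P reacted = 0.302 × 302 = 91.2 kmol/h; ν_P = −1, so ξ = 91.2/1 = 91.2 kmol/h.
Outlet amounts (n = n₀ + ν ξ):
  P: 302 − 1(91.2) = 210.8
  R: 786 − 1(91.2) = 694.8
  U: 0 + 2(91.2) = 182.4
  Q: 654 (inert)

695 kmol/h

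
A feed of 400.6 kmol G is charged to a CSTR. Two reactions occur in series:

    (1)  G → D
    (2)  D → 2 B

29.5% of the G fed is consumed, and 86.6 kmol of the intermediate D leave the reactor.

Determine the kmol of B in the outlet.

63.2 kmol

Conversion of G: G consumed = 1ξ₁ = 0.295 × 400.6 → ξ₁ = 118.2 kmol.
D balance: n_D = 0 + 1ξ₁ − 1ξ₂ = 86.6 → ξ₂ = (1·118.2 − 86.6)/1 = 31.58 kmol.
Outlet amounts (n = n₀ + Σ ν·ξ):
  G: 400.6 − 1(118.2) = 282.4
  D: 0 + 1(118.2) − 1(31.58) = 86.6
  B: 0 + 2(31.58) = 63.15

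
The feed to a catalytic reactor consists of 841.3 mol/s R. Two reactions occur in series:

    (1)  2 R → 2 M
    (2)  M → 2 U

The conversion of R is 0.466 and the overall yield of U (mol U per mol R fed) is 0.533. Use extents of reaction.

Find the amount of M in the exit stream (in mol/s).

Conversion of R: R consumed = 2ξ₁ = 0.466 × 841.3 → ξ₁ = 196 mol/s.
Yield of U: 2ξ₂ / 841.3 = 0.533 → ξ₂ = 224.2 mol/s.
Outlet amounts (n = n₀ + Σ ν·ξ):
  R: 841.3 − 2(196) = 449.3
  M: 0 + 2(196) − 1(224.2) = 167.8
  U: 0 + 2(224.2) = 448.4

168 mol/s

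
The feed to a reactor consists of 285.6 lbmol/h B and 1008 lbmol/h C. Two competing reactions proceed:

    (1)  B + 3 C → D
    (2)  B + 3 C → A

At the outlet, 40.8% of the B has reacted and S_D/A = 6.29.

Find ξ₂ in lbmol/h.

Conversion of B: B consumed = 0.408 × 285.6 = 116.5 lbmol/h = 1ξ₁ + 1ξ₂.
Selectivity: 1ξ₁ / (1ξ₂) = 6.29 → ξ₁ = 6.29 ξ₂.
Substitute: (1·6.29 + 1) ξ₂ = 116.5 → ξ₂ = 15.98 lbmol/h, ξ₁ = 100.5 lbmol/h.
Outlet amounts (n = n₀ + Σ ν·ξ):
  B: 285.6 − 1(100.5) − 1(15.98) = 169.1
  C: 1008 − 3(100.5) − 3(15.98) = 658.4
  D: 0 + 1(100.5) = 100.5
  A: 0 + 1(15.98) = 15.98

ξ₂ = 16 lbmol/h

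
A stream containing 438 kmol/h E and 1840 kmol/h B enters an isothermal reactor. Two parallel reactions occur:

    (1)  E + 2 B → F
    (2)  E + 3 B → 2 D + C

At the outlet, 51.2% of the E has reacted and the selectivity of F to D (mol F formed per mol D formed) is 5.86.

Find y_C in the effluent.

0.00954

Conversion of E: E consumed = 0.512 × 438 = 224.3 kmol/h = 1ξ₁ + 1ξ₂.
Selectivity: 1ξ₁ / (2ξ₂) = 5.86 → ξ₁ = 11.72 ξ₂.
Substitute: (1·11.72 + 1) ξ₂ = 224.3 → ξ₂ = 17.63 kmol/h, ξ₁ = 206.6 kmol/h.
Outlet amounts (n = n₀ + Σ ν·ξ):
  E: 438 − 1(206.6) − 1(17.63) = 213.7
  B: 1840 − 2(206.6) − 3(17.63) = 1374
  F: 0 + 1(206.6) = 206.6
  D: 0 + 2(17.63) = 35.26
  C: 0 + 1(17.63) = 17.63
Total out = 1847 kmol/h; y_C = 17.63 / 1847 = 0.009545.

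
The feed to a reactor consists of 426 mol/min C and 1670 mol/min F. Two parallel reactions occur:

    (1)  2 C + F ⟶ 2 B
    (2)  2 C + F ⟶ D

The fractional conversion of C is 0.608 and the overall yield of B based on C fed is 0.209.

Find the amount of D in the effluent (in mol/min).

Yield of B: 2ξ₁ / 426 = 0.209 → ξ₁ = 44.52 mol/min.
Conversion of C: 2ξ₁ + 2ξ₂ = 0.608 × 426 = 259 → ξ₂ = 84.99 mol/min.
Outlet amounts (n = n₀ + Σ ν·ξ):
  C: 426 − 2(44.52) − 2(84.99) = 167
  F: 1670 − 1(44.52) − 1(84.99) = 1540
  B: 0 + 2(44.52) = 89.03
  D: 0 + 1(84.99) = 84.99

85 mol/min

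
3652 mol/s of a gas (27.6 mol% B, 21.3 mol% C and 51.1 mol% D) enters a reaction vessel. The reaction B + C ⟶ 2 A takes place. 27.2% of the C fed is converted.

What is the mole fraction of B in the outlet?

0.218

C reacted = 0.272 × 777.9 = 211.6 mol/s; ν_C = −1, so ξ = 211.6/1 = 211.6 mol/s.
Outlet amounts (n = n₀ + ν ξ):
  B: 1008 − 1(211.6) = 796.4
  C: 777.9 − 1(211.6) = 566.3
  A: 0 + 2(211.6) = 423.2
  D: 1866 (inert)
Total out = 3652 mol/s; y_B = 796.4 / 3652 = 0.2181.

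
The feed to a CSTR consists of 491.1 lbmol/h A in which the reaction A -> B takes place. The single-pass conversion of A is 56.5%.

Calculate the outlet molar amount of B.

A reacted = 0.565 × 491.1 = 277.5 lbmol/h; ν_A = −1, so ξ = 277.5/1 = 277.5 lbmol/h.
Outlet amounts (n = n₀ + ν ξ):
  A: 491.1 − 1(277.5) = 213.6
  B: 0 + 1(277.5) = 277.5

277 lbmol/h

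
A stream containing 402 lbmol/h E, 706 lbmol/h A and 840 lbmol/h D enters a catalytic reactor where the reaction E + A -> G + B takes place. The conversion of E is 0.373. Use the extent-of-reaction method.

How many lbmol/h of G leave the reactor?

E reacted = 0.373 × 402 = 149.9 lbmol/h; ν_E = −1, so ξ = 149.9/1 = 149.9 lbmol/h.
Outlet amounts (n = n₀ + ν ξ):
  E: 402 − 1(149.9) = 252.1
  A: 706 − 1(149.9) = 556.1
  G: 0 + 1(149.9) = 149.9
  B: 0 + 1(149.9) = 149.9
  D: 840 (inert)

150 lbmol/h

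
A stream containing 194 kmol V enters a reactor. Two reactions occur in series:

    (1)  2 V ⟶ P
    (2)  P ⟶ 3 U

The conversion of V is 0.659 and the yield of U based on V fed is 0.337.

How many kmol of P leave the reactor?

42.1 kmol

Conversion of V: V consumed = 2ξ₁ = 0.659 × 194 → ξ₁ = 63.92 kmol.
Yield of U: 3ξ₂ / 194 = 0.337 → ξ₂ = 21.79 kmol.
Outlet amounts (n = n₀ + Σ ν·ξ):
  V: 194 − 2(63.92) = 66.15
  P: 0 + 1(63.92) − 1(21.79) = 42.13
  U: 0 + 3(21.79) = 65.38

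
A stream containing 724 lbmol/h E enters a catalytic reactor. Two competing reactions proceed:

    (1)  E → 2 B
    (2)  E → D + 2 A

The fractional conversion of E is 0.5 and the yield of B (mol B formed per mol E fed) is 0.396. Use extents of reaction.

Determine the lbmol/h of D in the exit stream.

Yield of B: 2ξ₁ / 724 = 0.396 → ξ₁ = 143.4 lbmol/h.
Conversion of E: 1ξ₁ + 1ξ₂ = 0.5 × 724 = 362 → ξ₂ = 218.6 lbmol/h.
Outlet amounts (n = n₀ + Σ ν·ξ):
  E: 724 − 1(143.4) − 1(218.6) = 362
  B: 0 + 2(143.4) = 286.7
  D: 0 + 1(218.6) = 218.6
  A: 0 + 2(218.6) = 437.3

219 lbmol/h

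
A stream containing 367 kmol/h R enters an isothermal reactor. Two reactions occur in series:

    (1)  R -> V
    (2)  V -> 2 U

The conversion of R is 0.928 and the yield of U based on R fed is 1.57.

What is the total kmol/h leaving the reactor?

Conversion of R: R consumed = 1ξ₁ = 0.928 × 367 → ξ₁ = 340.6 kmol/h.
Yield of U: 2ξ₂ / 367 = 1.57 → ξ₂ = 288.1 kmol/h.
Outlet amounts (n = n₀ + Σ ν·ξ):
  R: 367 − 1(340.6) = 26.42
  V: 0 + 1(340.6) − 1(288.1) = 52.48
  U: 0 + 2(288.1) = 576.2
Total out = 26.42 + 52.48 + 576.2 = 655.1 kmol/h.

655 kmol/h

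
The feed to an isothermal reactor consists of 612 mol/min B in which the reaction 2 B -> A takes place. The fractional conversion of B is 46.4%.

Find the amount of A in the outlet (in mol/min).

142 mol/min

B reacted = 0.464 × 612 = 284 mol/min; ν_B = −2, so ξ = 284/2 = 142 mol/min.
Outlet amounts (n = n₀ + ν ξ):
  B: 612 − 2(142) = 328
  A: 0 + 1(142) = 142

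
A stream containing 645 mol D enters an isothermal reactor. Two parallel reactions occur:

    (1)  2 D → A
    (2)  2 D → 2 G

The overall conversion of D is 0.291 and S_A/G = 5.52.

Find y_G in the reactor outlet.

0.0279

Conversion of D: D consumed = 0.291 × 645 = 187.7 mol = 2ξ₁ + 2ξ₂.
Selectivity: 1ξ₁ / (2ξ₂) = 5.52 → ξ₁ = 11.04 ξ₂.
Substitute: (2·11.04 + 2) ξ₂ = 187.7 → ξ₂ = 7.795 mol, ξ₁ = 86.05 mol.
Outlet amounts (n = n₀ + Σ ν·ξ):
  D: 645 − 2(86.05) − 2(7.795) = 457.3
  A: 0 + 1(86.05) = 86.05
  G: 0 + 2(7.795) = 15.59
Total out = 558.9 mol; y_G = 15.59 / 558.9 = 0.02789.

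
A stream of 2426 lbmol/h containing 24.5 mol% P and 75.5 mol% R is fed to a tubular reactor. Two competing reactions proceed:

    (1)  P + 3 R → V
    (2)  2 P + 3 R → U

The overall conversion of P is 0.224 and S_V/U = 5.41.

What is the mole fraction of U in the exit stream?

Conversion of P: P consumed = 0.224 × 594.4 = 133.1 lbmol/h = 1ξ₁ + 2ξ₂.
Selectivity: 1ξ₁ / (1ξ₂) = 5.41 → ξ₁ = 5.41 ξ₂.
Substitute: (1·5.41 + 2) ξ₂ = 133.1 → ξ₂ = 17.97 lbmol/h, ξ₁ = 97.2 lbmol/h.
Outlet amounts (n = n₀ + Σ ν·ξ):
  P: 594.4 − 1(97.2) − 2(17.97) = 461.2
  R: 1832 − 3(97.2) − 3(17.97) = 1486
  V: 0 + 1(97.2) = 97.2
  U: 0 + 1(17.97) = 17.97
Total out = 2063 lbmol/h; y_U = 17.97 / 2063 = 0.008711.

0.00871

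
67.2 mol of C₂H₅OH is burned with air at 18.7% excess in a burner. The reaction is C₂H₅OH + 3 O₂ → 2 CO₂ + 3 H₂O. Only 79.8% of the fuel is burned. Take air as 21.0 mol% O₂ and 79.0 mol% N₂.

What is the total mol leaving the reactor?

Stoichiometric O₂ = 3 × 67.2 = 201.6 mol; O₂ fed = 201.6 × 1.187 = 239.3 mol.
N₂ fed = 239.3 × 79/21 = 900.2 mol.
Fuel reacted = 0.798 × 67.2 → ξ = 53.63 mol.
Outlet (n = n₀ + ν ξ):
  C₂H₅OH: 67.2 − 1(53.63) = 13.57
  O₂: 239.3 − 3(53.63) = 78.42
  N₂: 900.2 (inert)
  CO₂: 0 + 2(53.63) = 107.3
  H₂O: 0 + 3(53.63) = 160.9
Total out = 13.57 + 78.42 + 900.2 + 107.3 + 160.9 = 1260 mol.

1260 mol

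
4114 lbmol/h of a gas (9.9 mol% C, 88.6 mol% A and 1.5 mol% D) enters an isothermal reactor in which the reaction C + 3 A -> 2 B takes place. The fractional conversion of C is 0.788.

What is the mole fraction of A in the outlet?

0.772

C reacted = 0.788 × 407.3 = 320.9 lbmol/h; ν_C = −1, so ξ = 320.9/1 = 320.9 lbmol/h.
Outlet amounts (n = n₀ + ν ξ):
  C: 407.3 − 1(320.9) = 86.34
  A: 3645 − 3(320.9) = 2682
  B: 0 + 2(320.9) = 641.9
  D: 61.71 (inert)
Total out = 3472 lbmol/h; y_A = 2682 / 3472 = 0.7725.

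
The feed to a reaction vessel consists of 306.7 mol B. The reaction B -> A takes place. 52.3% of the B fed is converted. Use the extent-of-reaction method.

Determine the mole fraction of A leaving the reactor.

B reacted = 0.523 × 306.7 = 160.4 mol; ν_B = −1, so ξ = 160.4/1 = 160.4 mol.
Outlet amounts (n = n₀ + ν ξ):
  B: 306.7 − 1(160.4) = 146.3
  A: 0 + 1(160.4) = 160.4
Total out = 306.7 mol; y_A = 160.4 / 306.7 = 0.523.

0.523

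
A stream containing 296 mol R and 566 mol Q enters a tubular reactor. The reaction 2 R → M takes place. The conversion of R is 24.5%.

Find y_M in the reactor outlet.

0.0439

R reacted = 0.245 × 296 = 72.52 mol; ν_R = −2, so ξ = 72.52/2 = 36.26 mol.
Outlet amounts (n = n₀ + ν ξ):
  R: 296 − 2(36.26) = 223.5
  M: 0 + 1(36.26) = 36.26
  Q: 566 (inert)
Total out = 825.7 mol; y_M = 36.26 / 825.7 = 0.04391.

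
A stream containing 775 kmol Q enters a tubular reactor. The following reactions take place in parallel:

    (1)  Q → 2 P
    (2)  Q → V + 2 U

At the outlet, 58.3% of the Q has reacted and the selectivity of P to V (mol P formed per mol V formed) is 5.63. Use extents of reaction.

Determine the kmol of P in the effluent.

667 kmol

Conversion of Q: Q consumed = 0.583 × 775 = 451.8 kmol = 1ξ₁ + 1ξ₂.
Selectivity: 2ξ₁ / (1ξ₂) = 5.63 → ξ₁ = 2.815 ξ₂.
Substitute: (1·2.815 + 1) ξ₂ = 451.8 → ξ₂ = 118.4 kmol, ξ₁ = 333.4 kmol.
Outlet amounts (n = n₀ + Σ ν·ξ):
  Q: 775 − 1(333.4) − 1(118.4) = 323.2
  P: 0 + 2(333.4) = 666.8
  V: 0 + 1(118.4) = 118.4
  U: 0 + 2(118.4) = 236.9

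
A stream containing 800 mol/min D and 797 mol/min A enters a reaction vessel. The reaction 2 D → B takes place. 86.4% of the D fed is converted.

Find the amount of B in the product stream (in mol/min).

D reacted = 0.864 × 800 = 691.2 mol/min; ν_D = −2, so ξ = 691.2/2 = 345.6 mol/min.
Outlet amounts (n = n₀ + ν ξ):
  D: 800 − 2(345.6) = 108.8
  B: 0 + 1(345.6) = 345.6
  A: 797 (inert)

346 mol/min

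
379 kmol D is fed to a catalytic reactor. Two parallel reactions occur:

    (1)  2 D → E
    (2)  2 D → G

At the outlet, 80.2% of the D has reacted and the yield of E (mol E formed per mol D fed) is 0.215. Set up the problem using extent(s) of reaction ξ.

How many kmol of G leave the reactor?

Yield of E: 1ξ₁ / 379 = 0.215 → ξ₁ = 81.48 kmol.
Conversion of D: 2ξ₁ + 2ξ₂ = 0.802 × 379 = 304 → ξ₂ = 70.49 kmol.
Outlet amounts (n = n₀ + Σ ν·ξ):
  D: 379 − 2(81.48) − 2(70.49) = 75.04
  E: 0 + 1(81.48) = 81.48
  G: 0 + 1(70.49) = 70.49

70.5 kmol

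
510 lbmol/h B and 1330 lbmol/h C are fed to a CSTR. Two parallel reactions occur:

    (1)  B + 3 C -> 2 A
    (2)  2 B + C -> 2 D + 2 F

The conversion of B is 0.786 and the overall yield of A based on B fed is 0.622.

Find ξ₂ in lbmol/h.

Yield of A: 2ξ₁ / 510 = 0.622 → ξ₁ = 158.6 lbmol/h.
Conversion of B: 1ξ₁ + 2ξ₂ = 0.786 × 510 = 400.9 → ξ₂ = 121.1 lbmol/h.
Outlet amounts (n = n₀ + Σ ν·ξ):
  B: 510 − 1(158.6) − 2(121.1) = 109.1
  C: 1330 − 3(158.6) − 1(121.1) = 733
  A: 0 + 2(158.6) = 317.2
  D: 0 + 2(121.1) = 242.3
  F: 0 + 2(121.1) = 242.3

ξ₂ = 121 lbmol/h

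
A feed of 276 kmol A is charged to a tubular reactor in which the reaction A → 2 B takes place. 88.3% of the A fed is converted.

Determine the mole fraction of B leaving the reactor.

A reacted = 0.883 × 276 = 243.7 kmol; ν_A = −1, so ξ = 243.7/1 = 243.7 kmol.
Outlet amounts (n = n₀ + ν ξ):
  A: 276 − 1(243.7) = 32.29
  B: 0 + 2(243.7) = 487.4
Total out = 519.7 kmol; y_B = 487.4 / 519.7 = 0.9379.

0.938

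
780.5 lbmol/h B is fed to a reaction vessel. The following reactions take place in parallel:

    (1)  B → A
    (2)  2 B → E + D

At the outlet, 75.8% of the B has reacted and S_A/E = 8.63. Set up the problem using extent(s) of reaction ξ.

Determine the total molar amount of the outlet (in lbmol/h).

780 lbmol/h

Conversion of B: B consumed = 0.758 × 780.5 = 591.6 lbmol/h = 1ξ₁ + 2ξ₂.
Selectivity: 1ξ₁ / (1ξ₂) = 8.63 → ξ₁ = 8.63 ξ₂.
Substitute: (1·8.63 + 2) ξ₂ = 591.6 → ξ₂ = 55.66 lbmol/h, ξ₁ = 480.3 lbmol/h.
Outlet amounts (n = n₀ + Σ ν·ξ):
  B: 780.5 − 1(480.3) − 2(55.66) = 188.9
  A: 0 + 1(480.3) = 480.3
  E: 0 + 1(55.66) = 55.66
  D: 0 + 1(55.66) = 55.66
Total out = 188.9 + 480.3 + 55.66 + 55.66 = 780.5 lbmol/h.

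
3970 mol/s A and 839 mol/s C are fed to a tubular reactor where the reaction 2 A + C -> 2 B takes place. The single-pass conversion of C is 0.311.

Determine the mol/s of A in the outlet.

C reacted = 0.311 × 839 = 260.9 mol/s; ν_C = −1, so ξ = 260.9/1 = 260.9 mol/s.
Outlet amounts (n = n₀ + ν ξ):
  A: 3970 − 2(260.9) = 3448
  C: 839 − 1(260.9) = 578.1
  B: 0 + 2(260.9) = 521.9

3450 mol/s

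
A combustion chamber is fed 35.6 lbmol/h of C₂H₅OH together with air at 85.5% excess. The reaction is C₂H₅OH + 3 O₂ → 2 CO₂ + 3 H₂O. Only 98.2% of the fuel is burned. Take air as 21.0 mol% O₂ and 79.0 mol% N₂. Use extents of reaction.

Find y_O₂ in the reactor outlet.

Stoichiometric O₂ = 3 × 35.6 = 106.8 lbmol/h; O₂ fed = 106.8 × 1.855 = 198.1 lbmol/h.
N₂ fed = 198.1 × 79/21 = 745.3 lbmol/h.
Fuel reacted = 0.982 × 35.6 → ξ = 34.96 lbmol/h.
Outlet (n = n₀ + ν ξ):
  C₂H₅OH: 35.6 − 1(34.96) = 0.6408
  O₂: 198.1 − 3(34.96) = 93.24
  N₂: 745.3 (inert)
  CO₂: 0 + 2(34.96) = 69.92
  H₂O: 0 + 3(34.96) = 104.9
Total out = 1014 lbmol/h; y_O₂ = 93.24 / 1014 = 0.09195.

0.092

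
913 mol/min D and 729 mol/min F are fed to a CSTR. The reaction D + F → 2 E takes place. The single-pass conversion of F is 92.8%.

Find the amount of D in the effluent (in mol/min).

236 mol/min

F reacted = 0.928 × 729 = 676.5 mol/min; ν_F = −1, so ξ = 676.5/1 = 676.5 mol/min.
Outlet amounts (n = n₀ + ν ξ):
  D: 913 − 1(676.5) = 236.5
  F: 729 − 1(676.5) = 52.49
  E: 0 + 2(676.5) = 1353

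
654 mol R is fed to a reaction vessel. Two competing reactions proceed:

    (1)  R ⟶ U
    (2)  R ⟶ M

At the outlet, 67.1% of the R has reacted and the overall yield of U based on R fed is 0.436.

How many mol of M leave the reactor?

Yield of U: 1ξ₁ / 654 = 0.436 → ξ₁ = 285.1 mol.
Conversion of R: 1ξ₁ + 1ξ₂ = 0.671 × 654 = 438.8 → ξ₂ = 153.7 mol.
Outlet amounts (n = n₀ + Σ ν·ξ):
  R: 654 − 1(285.1) − 1(153.7) = 215.2
  U: 0 + 1(285.1) = 285.1
  M: 0 + 1(153.7) = 153.7

154 mol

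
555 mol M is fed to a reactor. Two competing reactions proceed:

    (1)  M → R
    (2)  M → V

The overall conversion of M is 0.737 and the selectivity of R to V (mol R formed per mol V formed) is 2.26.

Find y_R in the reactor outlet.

0.511

Conversion of M: M consumed = 0.737 × 555 = 409 mol = 1ξ₁ + 1ξ₂.
Selectivity: 1ξ₁ / (1ξ₂) = 2.26 → ξ₁ = 2.26 ξ₂.
Substitute: (1·2.26 + 1) ξ₂ = 409 → ξ₂ = 125.5 mol, ξ₁ = 283.6 mol.
Outlet amounts (n = n₀ + Σ ν·ξ):
  M: 555 − 1(283.6) − 1(125.5) = 146
  R: 0 + 1(283.6) = 283.6
  V: 0 + 1(125.5) = 125.5
Total out = 555 mol; y_R = 283.6 / 555 = 0.5109.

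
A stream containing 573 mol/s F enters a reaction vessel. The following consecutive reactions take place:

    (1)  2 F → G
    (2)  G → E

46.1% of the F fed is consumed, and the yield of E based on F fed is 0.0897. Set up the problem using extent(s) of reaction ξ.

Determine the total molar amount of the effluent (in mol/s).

441 mol/s

Conversion of F: F consumed = 2ξ₁ = 0.461 × 573 → ξ₁ = 132.1 mol/s.
Yield of E: 1ξ₂ / 573 = 0.0897 → ξ₂ = 51.4 mol/s.
Outlet amounts (n = n₀ + Σ ν·ξ):
  F: 573 − 2(132.1) = 308.8
  G: 0 + 1(132.1) − 1(51.4) = 80.68
  E: 0 + 1(51.4) = 51.4
Total out = 308.8 + 80.68 + 51.4 = 440.9 mol/s.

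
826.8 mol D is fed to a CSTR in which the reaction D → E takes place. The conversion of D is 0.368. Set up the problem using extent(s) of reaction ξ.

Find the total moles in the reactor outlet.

827 mol

D reacted = 0.368 × 826.8 = 304.3 mol; ν_D = −1, so ξ = 304.3/1 = 304.3 mol.
Outlet amounts (n = n₀ + ν ξ):
  D: 826.8 − 1(304.3) = 522.5
  E: 0 + 1(304.3) = 304.3
Total out = 522.5 + 304.3 = 826.8 mol.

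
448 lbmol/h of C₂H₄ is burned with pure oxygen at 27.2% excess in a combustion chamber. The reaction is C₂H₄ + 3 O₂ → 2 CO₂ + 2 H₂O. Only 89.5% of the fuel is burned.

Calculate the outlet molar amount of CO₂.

Stoichiometric O₂ = 3 × 448 = 1344 lbmol/h; O₂ fed = 1344 × 1.272 = 1710 lbmol/h.
Fuel reacted = 0.895 × 448 → ξ = 401 lbmol/h.
Outlet (n = n₀ + ν ξ):
  C₂H₄: 448 − 1(401) = 47.04
  O₂: 1710 − 3(401) = 506.7
  CO₂: 0 + 2(401) = 801.9
  H₂O: 0 + 2(401) = 801.9

802 lbmol/h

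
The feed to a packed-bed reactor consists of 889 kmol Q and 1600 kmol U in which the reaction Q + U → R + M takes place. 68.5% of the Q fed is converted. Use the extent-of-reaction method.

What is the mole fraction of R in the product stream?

Q reacted = 0.685 × 889 = 609 kmol; ν_Q = −1, so ξ = 609/1 = 609 kmol.
Outlet amounts (n = n₀ + ν ξ):
  Q: 889 − 1(609) = 280
  U: 1600 − 1(609) = 991
  R: 0 + 1(609) = 609
  M: 0 + 1(609) = 609
Total out = 2489 kmol; y_R = 609 / 2489 = 0.2447.

0.245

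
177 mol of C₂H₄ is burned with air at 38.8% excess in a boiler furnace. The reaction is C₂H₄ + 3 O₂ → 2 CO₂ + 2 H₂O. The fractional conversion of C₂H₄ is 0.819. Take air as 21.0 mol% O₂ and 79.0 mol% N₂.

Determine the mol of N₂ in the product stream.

Stoichiometric O₂ = 3 × 177 = 531 mol; O₂ fed = 531 × 1.388 = 737 mol.
N₂ fed = 737 × 79/21 = 2773 mol.
Fuel reacted = 0.819 × 177 → ξ = 145 mol.
Outlet (n = n₀ + ν ξ):
  C₂H₄: 177 − 1(145) = 32.04
  O₂: 737 − 3(145) = 302.1
  N₂: 2773 (inert)
  CO₂: 0 + 2(145) = 289.9
  H₂O: 0 + 2(145) = 289.9

2770 mol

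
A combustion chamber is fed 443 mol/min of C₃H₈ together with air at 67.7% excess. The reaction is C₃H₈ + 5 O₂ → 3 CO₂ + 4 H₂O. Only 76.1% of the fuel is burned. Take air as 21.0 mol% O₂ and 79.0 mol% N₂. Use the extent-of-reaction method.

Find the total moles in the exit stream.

18500 mol/min

Stoichiometric O₂ = 5 × 443 = 2215 mol/min; O₂ fed = 2215 × 1.677 = 3715 mol/min.
N₂ fed = 3715 × 79/21 = 13970 mol/min.
Fuel reacted = 0.761 × 443 → ξ = 337.1 mol/min.
Outlet (n = n₀ + ν ξ):
  C₃H₈: 443 − 1(337.1) = 105.9
  O₂: 3715 − 5(337.1) = 2029
  N₂: 13970 (inert)
  CO₂: 0 + 3(337.1) = 1011
  H₂O: 0 + 4(337.1) = 1348
Total out = 105.9 + 2029 + 13970 + 1011 + 1348 = 18470 mol/min.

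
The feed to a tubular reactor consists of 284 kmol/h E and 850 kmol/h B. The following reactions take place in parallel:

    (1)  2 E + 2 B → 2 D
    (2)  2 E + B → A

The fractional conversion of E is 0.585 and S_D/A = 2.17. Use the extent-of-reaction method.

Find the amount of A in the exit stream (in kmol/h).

39.8 kmol/h

Conversion of E: E consumed = 0.585 × 284 = 166.1 kmol/h = 2ξ₁ + 2ξ₂.
Selectivity: 2ξ₁ / (1ξ₂) = 2.17 → ξ₁ = 1.085 ξ₂.
Substitute: (2·1.085 + 2) ξ₂ = 166.1 → ξ₂ = 39.84 kmol/h, ξ₁ = 43.23 kmol/h.
Outlet amounts (n = n₀ + Σ ν·ξ):
  E: 284 − 2(43.23) − 2(39.84) = 117.9
  B: 850 − 2(43.23) − 1(39.84) = 723.7
  D: 0 + 2(43.23) = 86.46
  A: 0 + 1(39.84) = 39.84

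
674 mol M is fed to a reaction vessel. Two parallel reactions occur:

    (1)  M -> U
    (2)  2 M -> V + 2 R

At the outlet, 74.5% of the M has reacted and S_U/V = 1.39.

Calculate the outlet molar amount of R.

Conversion of M: M consumed = 0.745 × 674 = 502.1 mol = 1ξ₁ + 2ξ₂.
Selectivity: 1ξ₁ / (1ξ₂) = 1.39 → ξ₁ = 1.39 ξ₂.
Substitute: (1·1.39 + 2) ξ₂ = 502.1 → ξ₂ = 148.1 mol, ξ₁ = 205.9 mol.
Outlet amounts (n = n₀ + Σ ν·ξ):
  M: 674 − 1(205.9) − 2(148.1) = 171.9
  U: 0 + 1(205.9) = 205.9
  V: 0 + 1(148.1) = 148.1
  R: 0 + 2(148.1) = 296.2

296 mol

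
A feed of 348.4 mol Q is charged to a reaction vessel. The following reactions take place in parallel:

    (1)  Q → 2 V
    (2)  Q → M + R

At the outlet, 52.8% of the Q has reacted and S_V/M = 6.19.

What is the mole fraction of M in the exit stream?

0.0844

Conversion of Q: Q consumed = 0.528 × 348.4 = 184 mol = 1ξ₁ + 1ξ₂.
Selectivity: 2ξ₁ / (1ξ₂) = 6.19 → ξ₁ = 3.095 ξ₂.
Substitute: (1·3.095 + 1) ξ₂ = 184 → ξ₂ = 44.92 mol, ξ₁ = 139 mol.
Outlet amounts (n = n₀ + Σ ν·ξ):
  Q: 348.4 − 1(139) − 1(44.92) = 164.4
  V: 0 + 2(139) = 278.1
  M: 0 + 1(44.92) = 44.92
  R: 0 + 1(44.92) = 44.92
Total out = 532.4 mol; y_M = 44.92 / 532.4 = 0.08438.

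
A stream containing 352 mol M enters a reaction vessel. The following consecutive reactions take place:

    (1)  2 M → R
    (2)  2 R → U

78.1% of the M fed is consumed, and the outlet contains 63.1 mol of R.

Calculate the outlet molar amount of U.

37.2 mol

Conversion of M: M consumed = 2ξ₁ = 0.781 × 352 → ξ₁ = 137.5 mol.
R balance: n_R = 0 + 1ξ₁ − 2ξ₂ = 63.1 → ξ₂ = (1·137.5 − 63.1)/2 = 37.18 mol.
Outlet amounts (n = n₀ + Σ ν·ξ):
  M: 352 − 2(137.5) = 77.09
  R: 0 + 1(137.5) − 2(37.18) = 63.1
  U: 0 + 1(37.18) = 37.18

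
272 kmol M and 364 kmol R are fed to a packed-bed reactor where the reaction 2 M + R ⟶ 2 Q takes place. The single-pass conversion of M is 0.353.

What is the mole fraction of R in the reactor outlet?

M reacted = 0.353 × 272 = 96.02 kmol; ν_M = −2, so ξ = 96.02/2 = 48.01 kmol.
Outlet amounts (n = n₀ + ν ξ):
  M: 272 − 2(48.01) = 176
  R: 364 − 1(48.01) = 316
  Q: 0 + 2(48.01) = 96.02
Total out = 588 kmol; y_R = 316 / 588 = 0.5374.

0.537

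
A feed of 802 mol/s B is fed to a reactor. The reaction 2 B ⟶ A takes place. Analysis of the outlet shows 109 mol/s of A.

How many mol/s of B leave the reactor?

584 mol/s

For A: n = n₀ + 1ξ → 109 = 0 + 1ξ, giving ξ = 109 mol/s.
Outlet amounts (n = n₀ + ν ξ):
  B: 802 − 2(109) = 584
  A: 0 + 1(109) = 109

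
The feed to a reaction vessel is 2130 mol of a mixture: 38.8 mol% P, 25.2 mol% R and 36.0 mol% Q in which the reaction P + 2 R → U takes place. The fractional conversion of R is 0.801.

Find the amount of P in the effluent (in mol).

R reacted = 0.801 × 536.8 = 429.9 mol; ν_R = −2, so ξ = 429.9/2 = 215 mol.
Outlet amounts (n = n₀ + ν ξ):
  P: 826.4 − 1(215) = 611.5
  R: 536.8 − 2(215) = 106.8
  U: 0 + 1(215) = 215
  Q: 766.8 (inert)

611 mol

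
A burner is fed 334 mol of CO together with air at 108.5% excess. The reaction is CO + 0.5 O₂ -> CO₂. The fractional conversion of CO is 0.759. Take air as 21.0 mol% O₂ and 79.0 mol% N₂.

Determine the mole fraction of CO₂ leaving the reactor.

Stoichiometric O₂ = 0.5 × 334 = 167 mol; O₂ fed = 167 × 2.085 = 348.2 mol.
N₂ fed = 348.2 × 79/21 = 1310 mol.
Fuel reacted = 0.759 × 334 → ξ = 253.5 mol.
Outlet (n = n₀ + ν ξ):
  CO: 334 − 1(253.5) = 80.49
  O₂: 348.2 − 0.5(253.5) = 221.4
  N₂: 1310 (inert)
  CO₂: 0 + 1(253.5) = 253.5
Total out = 1865 mol; y_CO₂ = 253.5 / 1865 = 0.1359.

0.136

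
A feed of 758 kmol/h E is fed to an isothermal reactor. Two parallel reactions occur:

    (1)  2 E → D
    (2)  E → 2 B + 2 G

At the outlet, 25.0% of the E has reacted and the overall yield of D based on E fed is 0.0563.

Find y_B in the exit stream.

Yield of D: 1ξ₁ / 758 = 0.0563 → ξ₁ = 42.68 kmol/h.
Conversion of E: 2ξ₁ + 1ξ₂ = 0.25 × 758 = 189.5 → ξ₂ = 104.1 kmol/h.
Outlet amounts (n = n₀ + Σ ν·ξ):
  E: 758 − 2(42.68) − 1(104.1) = 568.5
  D: 0 + 1(42.68) = 42.68
  B: 0 + 2(104.1) = 208.3
  G: 0 + 2(104.1) = 208.3
Total out = 1028 kmol/h; y_B = 208.3 / 1028 = 0.2027.

0.203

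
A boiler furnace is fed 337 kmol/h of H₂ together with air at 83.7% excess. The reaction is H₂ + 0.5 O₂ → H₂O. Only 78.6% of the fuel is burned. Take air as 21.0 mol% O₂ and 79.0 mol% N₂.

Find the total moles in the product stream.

1680 kmol/h

Stoichiometric O₂ = 0.5 × 337 = 168.5 kmol/h; O₂ fed = 168.5 × 1.837 = 309.5 kmol/h.
N₂ fed = 309.5 × 79/21 = 1164 kmol/h.
Fuel reacted = 0.786 × 337 → ξ = 264.9 kmol/h.
Outlet (n = n₀ + ν ξ):
  H₂: 337 − 1(264.9) = 72.12
  O₂: 309.5 − 0.5(264.9) = 177.1
  N₂: 1164 (inert)
  H₂O: 0 + 1(264.9) = 264.9
Total out = 72.12 + 177.1 + 1164 + 264.9 = 1679 kmol/h.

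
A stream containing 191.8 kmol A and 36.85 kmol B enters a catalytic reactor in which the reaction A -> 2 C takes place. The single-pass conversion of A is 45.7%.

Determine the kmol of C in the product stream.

A reacted = 0.457 × 191.8 = 87.65 kmol; ν_A = −1, so ξ = 87.65/1 = 87.65 kmol.
Outlet amounts (n = n₀ + ν ξ):
  A: 191.8 − 1(87.65) = 104.1
  C: 0 + 2(87.65) = 175.3
  B: 36.85 (inert)

175 kmol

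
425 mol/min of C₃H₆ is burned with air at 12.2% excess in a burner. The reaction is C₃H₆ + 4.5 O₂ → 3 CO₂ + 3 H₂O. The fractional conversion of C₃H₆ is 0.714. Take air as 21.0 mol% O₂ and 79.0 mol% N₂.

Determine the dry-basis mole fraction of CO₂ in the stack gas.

0.0921

Stoichiometric O₂ = 4.5 × 425 = 1912 mol/min; O₂ fed = 1912 × 1.122 = 2146 mol/min.
N₂ fed = 2146 × 79/21 = 8072 mol/min.
Fuel reacted = 0.714 × 425 → ξ = 303.4 mol/min.
Outlet (n = n₀ + ν ξ):
  C₃H₆: 425 − 1(303.4) = 121.6
  O₂: 2146 − 4.5(303.4) = 780.3
  N₂: 8072 (inert)
  CO₂: 0 + 3(303.4) = 910.3
  H₂O: 0 + 3(303.4) = 910.3
Dry total = 9885 mol/min; y_CO₂ (dry) = 910.3 / 9885 = 0.0921.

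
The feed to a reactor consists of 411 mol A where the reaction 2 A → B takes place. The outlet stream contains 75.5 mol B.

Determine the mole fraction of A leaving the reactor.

For B: n = n₀ + 1ξ → 75.5 = 0 + 1ξ, giving ξ = 75.5 mol.
Outlet amounts (n = n₀ + ν ξ):
  A: 411 − 2(75.5) = 260
  B: 0 + 1(75.5) = 75.5
Total out = 335.5 mol; y_A = 260 / 335.5 = 0.775.

0.775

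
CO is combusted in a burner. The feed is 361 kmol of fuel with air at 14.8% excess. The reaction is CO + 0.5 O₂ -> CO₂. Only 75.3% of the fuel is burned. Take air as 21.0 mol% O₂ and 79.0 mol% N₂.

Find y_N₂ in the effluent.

Stoichiometric O₂ = 0.5 × 361 = 180.5 kmol; O₂ fed = 180.5 × 1.148 = 207.2 kmol.
N₂ fed = 207.2 × 79/21 = 779.5 kmol.
Fuel reacted = 0.753 × 361 → ξ = 271.8 kmol.
Outlet (n = n₀ + ν ξ):
  CO: 361 − 1(271.8) = 89.17
  O₂: 207.2 − 0.5(271.8) = 71.3
  N₂: 779.5 (inert)
  CO₂: 0 + 1(271.8) = 271.8
Total out = 1212 kmol; y_N₂ = 779.5 / 1212 = 0.6433.

0.643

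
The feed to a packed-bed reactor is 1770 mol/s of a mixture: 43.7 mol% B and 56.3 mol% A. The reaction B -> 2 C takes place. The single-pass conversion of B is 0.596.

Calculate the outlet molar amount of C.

922 mol/s

B reacted = 0.596 × 773.5 = 461 mol/s; ν_B = −1, so ξ = 461/1 = 461 mol/s.
Outlet amounts (n = n₀ + ν ξ):
  B: 773.5 − 1(461) = 312.5
  C: 0 + 2(461) = 922
  A: 996.5 (inert)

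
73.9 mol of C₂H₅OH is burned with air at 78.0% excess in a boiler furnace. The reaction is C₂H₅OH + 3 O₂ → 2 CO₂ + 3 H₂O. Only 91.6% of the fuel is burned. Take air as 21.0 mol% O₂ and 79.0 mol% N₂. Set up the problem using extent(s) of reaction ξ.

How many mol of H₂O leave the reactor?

Stoichiometric O₂ = 3 × 73.9 = 221.7 mol; O₂ fed = 221.7 × 1.780 = 394.6 mol.
N₂ fed = 394.6 × 79/21 = 1485 mol.
Fuel reacted = 0.916 × 73.9 → ξ = 67.69 mol.
Outlet (n = n₀ + ν ξ):
  C₂H₅OH: 73.9 − 1(67.69) = 6.208
  O₂: 394.6 − 3(67.69) = 191.5
  N₂: 1485 (inert)
  CO₂: 0 + 2(67.69) = 135.4
  H₂O: 0 + 3(67.69) = 203.1

203 mol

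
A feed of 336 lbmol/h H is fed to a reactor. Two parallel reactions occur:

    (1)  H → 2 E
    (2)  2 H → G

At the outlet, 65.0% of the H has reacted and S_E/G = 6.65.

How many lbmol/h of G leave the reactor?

Conversion of H: H consumed = 0.65 × 336 = 218.4 lbmol/h = 1ξ₁ + 2ξ₂.
Selectivity: 2ξ₁ / (1ξ₂) = 6.65 → ξ₁ = 3.325 ξ₂.
Substitute: (1·3.325 + 2) ξ₂ = 218.4 → ξ₂ = 41.01 lbmol/h, ξ₁ = 136.4 lbmol/h.
Outlet amounts (n = n₀ + Σ ν·ξ):
  H: 336 − 1(136.4) − 2(41.01) = 117.6
  E: 0 + 2(136.4) = 272.7
  G: 0 + 1(41.01) = 41.01

41 lbmol/h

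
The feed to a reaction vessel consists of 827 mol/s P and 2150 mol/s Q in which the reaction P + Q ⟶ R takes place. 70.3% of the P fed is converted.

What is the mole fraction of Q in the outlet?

0.655

P reacted = 0.703 × 827 = 581.4 mol/s; ν_P = −1, so ξ = 581.4/1 = 581.4 mol/s.
Outlet amounts (n = n₀ + ν ξ):
  P: 827 − 1(581.4) = 245.6
  Q: 2150 − 1(581.4) = 1569
  R: 0 + 1(581.4) = 581.4
Total out = 2396 mol/s; y_Q = 1569 / 2396 = 0.6548.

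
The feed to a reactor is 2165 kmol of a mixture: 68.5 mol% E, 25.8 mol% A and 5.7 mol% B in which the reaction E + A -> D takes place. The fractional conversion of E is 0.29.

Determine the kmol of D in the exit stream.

E reacted = 0.29 × 1483 = 430.1 kmol; ν_E = −1, so ξ = 430.1/1 = 430.1 kmol.
Outlet amounts (n = n₀ + ν ξ):
  E: 1483 − 1(430.1) = 1053
  A: 558.6 − 1(430.1) = 128.5
  D: 0 + 1(430.1) = 430.1
  B: 123.4 (inert)

430 kmol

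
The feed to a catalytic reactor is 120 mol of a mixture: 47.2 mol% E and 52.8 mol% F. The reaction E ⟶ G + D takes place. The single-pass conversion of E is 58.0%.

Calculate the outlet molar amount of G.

E reacted = 0.58 × 56.64 = 32.85 mol; ν_E = −1, so ξ = 32.85/1 = 32.85 mol.
Outlet amounts (n = n₀ + ν ξ):
  E: 56.64 − 1(32.85) = 23.79
  G: 0 + 1(32.85) = 32.85
  D: 0 + 1(32.85) = 32.85
  F: 63.36 (inert)

32.9 mol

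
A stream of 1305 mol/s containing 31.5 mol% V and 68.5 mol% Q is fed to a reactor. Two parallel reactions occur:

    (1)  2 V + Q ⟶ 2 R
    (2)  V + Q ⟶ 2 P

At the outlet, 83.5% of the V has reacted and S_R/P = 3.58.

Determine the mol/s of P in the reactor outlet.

Conversion of V: V consumed = 0.835 × 411.1 = 343.2 mol/s = 2ξ₁ + 1ξ₂.
Selectivity: 2ξ₁ / (2ξ₂) = 3.58 → ξ₁ = 3.58 ξ₂.
Substitute: (2·3.58 + 1) ξ₂ = 343.2 → ξ₂ = 42.06 mol/s, ξ₁ = 150.6 mol/s.
Outlet amounts (n = n₀ + Σ ν·ξ):
  V: 411.1 − 2(150.6) − 1(42.06) = 67.83
  Q: 893.9 − 1(150.6) − 1(42.06) = 701.3
  R: 0 + 2(150.6) = 301.2
  P: 0 + 2(42.06) = 84.13

84.1 mol/s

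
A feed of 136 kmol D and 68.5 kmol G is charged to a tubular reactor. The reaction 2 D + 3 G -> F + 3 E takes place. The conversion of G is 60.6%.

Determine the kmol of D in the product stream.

G reacted = 0.606 × 68.5 = 41.51 kmol; ν_G = −3, so ξ = 41.51/3 = 13.84 kmol.
Outlet amounts (n = n₀ + ν ξ):
  D: 136 − 2(13.84) = 108.3
  G: 68.5 − 3(13.84) = 26.99
  F: 0 + 1(13.84) = 13.84
  E: 0 + 3(13.84) = 41.51

108 kmol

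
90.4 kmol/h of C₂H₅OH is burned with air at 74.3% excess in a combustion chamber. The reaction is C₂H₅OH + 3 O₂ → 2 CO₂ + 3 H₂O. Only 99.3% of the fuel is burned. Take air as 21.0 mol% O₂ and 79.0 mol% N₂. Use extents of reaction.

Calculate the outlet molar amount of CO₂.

180 kmol/h

Stoichiometric O₂ = 3 × 90.4 = 271.2 kmol/h; O₂ fed = 271.2 × 1.743 = 472.7 kmol/h.
N₂ fed = 472.7 × 79/21 = 1778 kmol/h.
Fuel reacted = 0.993 × 90.4 → ξ = 89.77 kmol/h.
Outlet (n = n₀ + ν ξ):
  C₂H₅OH: 90.4 − 1(89.77) = 0.6328
  O₂: 472.7 − 3(89.77) = 203.4
  N₂: 1778 (inert)
  CO₂: 0 + 2(89.77) = 179.5
  H₂O: 0 + 3(89.77) = 269.3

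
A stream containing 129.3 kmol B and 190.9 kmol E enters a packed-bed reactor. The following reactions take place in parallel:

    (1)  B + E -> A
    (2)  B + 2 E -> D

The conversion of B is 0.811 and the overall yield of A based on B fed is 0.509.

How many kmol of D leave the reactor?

39 kmol

Yield of A: 1ξ₁ / 129.3 = 0.509 → ξ₁ = 65.81 kmol.
Conversion of B: 1ξ₁ + 1ξ₂ = 0.811 × 129.3 = 104.9 → ξ₂ = 39.05 kmol.
Outlet amounts (n = n₀ + Σ ν·ξ):
  B: 129.3 − 1(65.81) − 1(39.05) = 24.44
  E: 190.9 − 1(65.81) − 2(39.05) = 46.99
  A: 0 + 1(65.81) = 65.81
  D: 0 + 1(39.05) = 39.05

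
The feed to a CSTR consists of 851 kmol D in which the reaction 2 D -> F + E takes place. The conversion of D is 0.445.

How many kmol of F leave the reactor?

D reacted = 0.445 × 851 = 378.7 kmol; ν_D = −2, so ξ = 378.7/2 = 189.3 kmol.
Outlet amounts (n = n₀ + ν ξ):
  D: 851 − 2(189.3) = 472.3
  F: 0 + 1(189.3) = 189.3
  E: 0 + 1(189.3) = 189.3

189 kmol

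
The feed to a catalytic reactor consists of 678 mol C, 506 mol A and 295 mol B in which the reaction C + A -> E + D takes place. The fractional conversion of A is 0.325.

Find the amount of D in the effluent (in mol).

164 mol

A reacted = 0.325 × 506 = 164.5 mol; ν_A = −1, so ξ = 164.5/1 = 164.5 mol.
Outlet amounts (n = n₀ + ν ξ):
  C: 678 − 1(164.5) = 513.5
  A: 506 − 1(164.5) = 341.5
  E: 0 + 1(164.5) = 164.5
  D: 0 + 1(164.5) = 164.5
  B: 295 (inert)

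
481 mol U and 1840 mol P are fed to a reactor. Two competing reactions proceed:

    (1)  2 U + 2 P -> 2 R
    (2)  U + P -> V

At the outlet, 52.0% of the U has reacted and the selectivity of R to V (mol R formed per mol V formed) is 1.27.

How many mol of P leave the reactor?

Conversion of U: U consumed = 0.52 × 481 = 250.1 mol = 2ξ₁ + 1ξ₂.
Selectivity: 2ξ₁ / (1ξ₂) = 1.27 → ξ₁ = 0.635 ξ₂.
Substitute: (2·0.635 + 1) ξ₂ = 250.1 → ξ₂ = 110.2 mol, ξ₁ = 69.97 mol.
Outlet amounts (n = n₀ + Σ ν·ξ):
  U: 481 − 2(69.97) − 1(110.2) = 230.9
  P: 1840 − 2(69.97) − 1(110.2) = 1590
  R: 0 + 2(69.97) = 139.9
  V: 0 + 1(110.2) = 110.2

1590 mol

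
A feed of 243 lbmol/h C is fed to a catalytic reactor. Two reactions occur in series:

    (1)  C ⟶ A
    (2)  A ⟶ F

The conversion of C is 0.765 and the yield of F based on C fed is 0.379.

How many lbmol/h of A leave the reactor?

Conversion of C: C consumed = 1ξ₁ = 0.765 × 243 → ξ₁ = 185.9 lbmol/h.
Yield of F: 1ξ₂ / 243 = 0.379 → ξ₂ = 92.1 lbmol/h.
Outlet amounts (n = n₀ + Σ ν·ξ):
  C: 243 − 1(185.9) = 57.1
  A: 0 + 1(185.9) − 1(92.1) = 93.8
  F: 0 + 1(92.1) = 92.1

93.8 lbmol/h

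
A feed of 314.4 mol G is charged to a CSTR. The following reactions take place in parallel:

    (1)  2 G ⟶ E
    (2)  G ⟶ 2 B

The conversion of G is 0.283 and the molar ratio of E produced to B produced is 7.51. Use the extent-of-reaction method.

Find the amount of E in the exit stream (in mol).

43.1 mol

Conversion of G: G consumed = 0.283 × 314.4 = 88.98 mol = 2ξ₁ + 1ξ₂.
Selectivity: 1ξ₁ / (2ξ₂) = 7.51 → ξ₁ = 15.02 ξ₂.
Substitute: (2·15.02 + 1) ξ₂ = 88.98 → ξ₂ = 2.866 mol, ξ₁ = 43.05 mol.
Outlet amounts (n = n₀ + Σ ν·ξ):
  G: 314.4 − 2(43.05) − 1(2.866) = 225.4
  E: 0 + 1(43.05) = 43.05
  B: 0 + 2(2.866) = 5.733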